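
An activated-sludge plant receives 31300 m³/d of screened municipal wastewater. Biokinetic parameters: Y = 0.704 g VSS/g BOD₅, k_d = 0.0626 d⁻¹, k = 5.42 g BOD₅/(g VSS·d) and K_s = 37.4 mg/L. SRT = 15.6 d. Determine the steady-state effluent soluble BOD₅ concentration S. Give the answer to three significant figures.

S ≈ 1.28 mg/L

Effluent substrate depends only on kinetics and SRT: S = K_s(1 + k_d θ_c) / [θ_c(Yk − k_d) − 1] = 37.4 × (1 + 0.0626 × 15.6) / [15.6 × (0.704 × 5.42 − 0.0626) − 1] = 73.92 / 57.55 = 1.285 mg/L.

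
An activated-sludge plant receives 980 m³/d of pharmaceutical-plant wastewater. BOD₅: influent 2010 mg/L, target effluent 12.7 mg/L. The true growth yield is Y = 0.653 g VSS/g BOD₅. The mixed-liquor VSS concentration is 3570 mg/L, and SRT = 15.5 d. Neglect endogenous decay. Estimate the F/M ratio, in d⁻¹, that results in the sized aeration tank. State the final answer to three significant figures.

F/M ≈ 0.0994 d⁻¹

With k_d = 0 the design equation reduces to V = Y Q (S₀−S) θ_c / X = 0.653 × 980 × (2010 − 12.7) × 15.5 / 3570 = 5549 m³.
F/M = Q·S₀ / (V·X) = 980 × 2010 / (5549 × 3570) = 0.09943 g BOD₅·(g VSS·d)⁻¹.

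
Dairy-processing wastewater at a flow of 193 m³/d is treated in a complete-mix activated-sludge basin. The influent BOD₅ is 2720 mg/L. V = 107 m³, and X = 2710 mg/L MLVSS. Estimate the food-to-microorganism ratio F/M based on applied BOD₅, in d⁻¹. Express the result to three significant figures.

F/M ≈ 1.81 d⁻¹

Food-to-microorganism ratio F/M = Q S₀ / (V X) = 193 × 2720 / (107.0 × 2710) = 1.810 d⁻¹.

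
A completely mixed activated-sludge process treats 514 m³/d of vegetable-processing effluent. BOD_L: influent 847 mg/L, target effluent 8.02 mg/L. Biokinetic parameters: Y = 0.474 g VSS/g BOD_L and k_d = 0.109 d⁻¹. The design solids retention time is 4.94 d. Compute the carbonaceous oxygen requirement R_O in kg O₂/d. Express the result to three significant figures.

R_O ≈ 243 kg O₂/d

Y_obs = Y / (1 + k_d θ_c) = 0.474 / (1 + 0.109 × 4.94) = 0.474 / 1.538 = 0.3081.
Q·(S₀ − S) = 514 × (847 − 8.02) × 10⁻³ = 431.2 kg/d removed.
P_X = Y_obs·Q·(S₀ − S) = 0.3081 × 431.2 = 132.9 kg VSS/d.
R_O = Q·(S₀ − S) − 1.42·P_X = 431.2 − 1.42 × 132.9 = 242.6 kg O₂/d.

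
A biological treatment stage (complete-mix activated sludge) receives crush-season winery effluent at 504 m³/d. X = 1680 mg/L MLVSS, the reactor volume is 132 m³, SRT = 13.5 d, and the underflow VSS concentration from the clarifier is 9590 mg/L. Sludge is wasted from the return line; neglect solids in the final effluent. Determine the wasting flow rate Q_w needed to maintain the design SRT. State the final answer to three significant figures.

Q_w ≈ 1.71 m³/d

θ_c = V·X/(Q_w·X_r) when wasting from the recycle, so Q_w = V·X/(θ_c·X_r) = 132.0 × 1680 / (13.5 × 9590) = 1.713 m³/d.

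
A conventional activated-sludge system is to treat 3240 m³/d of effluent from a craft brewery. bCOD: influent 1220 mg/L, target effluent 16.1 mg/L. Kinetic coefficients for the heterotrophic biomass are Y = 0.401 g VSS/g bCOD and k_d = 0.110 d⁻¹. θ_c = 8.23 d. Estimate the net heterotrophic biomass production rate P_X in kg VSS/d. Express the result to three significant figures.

P_X ≈ 821 kg VSS/d

The observed yield is Y_obs = Y/(1 + k_d·θ_c) = 0.401 / (1 + 0.110 × 8.23) = 0.401 / 1.905 = 0.2105 g VSS per g bCOD removed.
Substrate removed = Q·(S₀ − S) = 3240 m³/d × (1220 − 16.1) g/m³ = 3.9×10^6 g/d = 3901 kg/d.
So the net sludge growth is P_X = 0.2105 × 3901 = 820.9 kg VSS/d.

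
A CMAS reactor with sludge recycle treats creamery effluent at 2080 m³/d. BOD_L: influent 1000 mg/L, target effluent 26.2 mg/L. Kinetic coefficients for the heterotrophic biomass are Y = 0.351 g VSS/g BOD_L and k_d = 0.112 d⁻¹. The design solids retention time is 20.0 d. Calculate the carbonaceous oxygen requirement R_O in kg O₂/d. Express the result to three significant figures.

R_O ≈ 1710 kg O₂/d

The observed yield is Y_obs = Y/(1 + k_d·θ_c) = 0.351 / (1 + 0.112 × 20.0) = 0.351 / 3.240 = 0.1083 g VSS per g BOD_L removed.
Substrate removed = Q·(S₀ − S) = 2080 m³/d × (1000 − 26.2) g/m³ = 2.03×10^6 g/d = 2026 kg/d.
P_X = Y_obs·Q·(S₀ − S) = 0.1083 × 2026 = 219.4 kg VSS/d.
R_O = Q·ΔS − 1.42 P_X = 2026 − 311.6 = 1714 kg O₂/d.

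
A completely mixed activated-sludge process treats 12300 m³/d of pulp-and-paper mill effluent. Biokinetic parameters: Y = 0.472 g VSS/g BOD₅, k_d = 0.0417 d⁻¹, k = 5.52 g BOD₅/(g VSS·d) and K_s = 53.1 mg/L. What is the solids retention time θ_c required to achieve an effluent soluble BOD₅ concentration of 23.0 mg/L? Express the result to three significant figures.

From 1/θ_c = Y·k·S/(K_s + S) − k_d: Y·k·S/(K_s+S) = 0.472 × 5.52 × 23.0 / (53.1 + 23.0) = 0.7875 d⁻¹.
θ_c = 1/(μ − k_d) = 1/(0.7875 − 0.0417) = 1/0.7458 = 1.341 d.

θ_c ≈ 1.34 d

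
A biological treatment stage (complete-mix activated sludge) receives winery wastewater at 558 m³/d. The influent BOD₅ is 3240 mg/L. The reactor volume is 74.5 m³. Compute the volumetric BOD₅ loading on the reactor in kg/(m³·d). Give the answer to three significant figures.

Applied BOD₅ load per unit volume = Q·S₀/V = (558 × 3240/1000)/74.50 = 24.27 kg BOD₅·m⁻³·d⁻¹.

L_v ≈ 24.3 kg BOD₅/(m³·d)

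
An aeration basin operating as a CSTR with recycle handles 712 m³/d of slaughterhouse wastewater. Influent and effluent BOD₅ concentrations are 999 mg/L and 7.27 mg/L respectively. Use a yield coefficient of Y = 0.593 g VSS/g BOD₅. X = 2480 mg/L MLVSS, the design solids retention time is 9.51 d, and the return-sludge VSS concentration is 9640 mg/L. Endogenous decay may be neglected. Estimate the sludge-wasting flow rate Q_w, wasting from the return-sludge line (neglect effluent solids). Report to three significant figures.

Q_w ≈ 43.4 m³/d

With k_d = 0 the design equation reduces to V = Y Q (S₀−S) θ_c / X = 0.593 × 712 × (999 − 7.27) × 9.51 / 2480 = 1606 m³.
θ_c = V·X/(Q_w·X_r) when wasting from the recycle, so Q_w = V·X/(θ_c·X_r) = 1606 × 2480 / (9.51 × 9640) = 43.44 m³/d.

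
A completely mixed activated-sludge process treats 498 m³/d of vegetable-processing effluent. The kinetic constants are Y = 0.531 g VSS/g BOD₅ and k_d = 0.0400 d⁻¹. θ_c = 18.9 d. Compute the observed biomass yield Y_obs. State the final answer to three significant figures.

Y_obs ≈ 0.302 g VSS/g BOD₅

The observed yield is Y_obs = Y/(1 + k_d·θ_c) = 0.531 / (1 + 0.0400 × 18.9) = 0.531 / 1.756 = 0.3024 g VSS per g BOD₅ removed.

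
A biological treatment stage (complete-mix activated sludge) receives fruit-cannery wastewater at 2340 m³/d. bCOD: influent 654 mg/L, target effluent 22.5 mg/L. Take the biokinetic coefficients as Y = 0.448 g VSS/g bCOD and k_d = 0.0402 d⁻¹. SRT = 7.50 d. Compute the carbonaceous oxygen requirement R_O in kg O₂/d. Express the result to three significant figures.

R_O ≈ 755 kg O₂/d

The observed yield is Y_obs = Y/(1 + k_d·θ_c) = 0.448 / (1 + 0.0402 × 7.50) = 0.448 / 1.301 = 0.3442 g VSS per g bCOD removed.
Q·(S₀ − S) = 2340 × (654 − 22.5) × 10⁻³ = 1478 kg/d removed.
Biomass synthesised: P_X = Y_obs × 1478 = 508.7 kg VSS/d.
R_O = Q·(S₀ − S) − 1.42·P_X = 1478 − 1.42 × 508.7 = 755.4 kg O₂/d.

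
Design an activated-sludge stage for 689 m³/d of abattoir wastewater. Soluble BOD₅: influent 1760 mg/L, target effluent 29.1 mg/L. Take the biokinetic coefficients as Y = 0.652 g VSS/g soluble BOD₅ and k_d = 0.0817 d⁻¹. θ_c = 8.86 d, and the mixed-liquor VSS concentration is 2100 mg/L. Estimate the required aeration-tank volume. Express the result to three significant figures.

Rearranging the biomass balance for a CMAS with decay, V = Y·Q·ΔS·θ_c / [X·(1+k_d θ_c)] = 0.652 × 689 × (1760 − 29.1) × 8.86 / [2100 × (1 + 0.0817 × 8.86)] = 6.89×10^6 / 3620 = 1903 m³.

V ≈ 1900 m³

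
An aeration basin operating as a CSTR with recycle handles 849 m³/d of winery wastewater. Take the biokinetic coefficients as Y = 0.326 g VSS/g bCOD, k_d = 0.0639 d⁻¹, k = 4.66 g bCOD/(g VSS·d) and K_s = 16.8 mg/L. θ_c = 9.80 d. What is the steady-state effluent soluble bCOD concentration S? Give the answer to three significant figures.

Effluent substrate depends only on kinetics and SRT: S = K_s(1 + k_d θ_c) / [θ_c(Yk − k_d) − 1] = 16.8 × (1 + 0.0639 × 9.80) / [9.80 × (0.326 × 4.66 − 0.0639) − 1] = 27.32 / 13.26 = 2.060 mg/L.

S ≈ 2.06 mg/L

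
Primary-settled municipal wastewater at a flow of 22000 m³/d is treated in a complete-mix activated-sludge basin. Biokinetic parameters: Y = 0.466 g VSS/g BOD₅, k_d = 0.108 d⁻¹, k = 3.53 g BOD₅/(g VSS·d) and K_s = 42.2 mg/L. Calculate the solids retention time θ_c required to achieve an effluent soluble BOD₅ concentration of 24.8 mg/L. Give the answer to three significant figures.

At the target effluent, Y k S/(K_s+S) = 0.466×3.53×24.8/67.00 = 0.6089 d⁻¹.
1/θ_c = 0.6089 − 0.108 = 0.5009 d⁻¹, so θ_c = 1.996 d.

θ_c ≈ 2.00 d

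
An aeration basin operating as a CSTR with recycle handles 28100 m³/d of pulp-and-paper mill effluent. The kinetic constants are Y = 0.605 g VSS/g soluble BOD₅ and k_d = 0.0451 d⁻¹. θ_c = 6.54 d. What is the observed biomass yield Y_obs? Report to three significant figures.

Y_obs = Y / (1 + k_d θ_c) = 0.605 / (1 + 0.0451 × 6.54) = 0.605 / 1.295 = 0.4672.

Y_obs ≈ 0.467 g VSS/g soluble BOD₅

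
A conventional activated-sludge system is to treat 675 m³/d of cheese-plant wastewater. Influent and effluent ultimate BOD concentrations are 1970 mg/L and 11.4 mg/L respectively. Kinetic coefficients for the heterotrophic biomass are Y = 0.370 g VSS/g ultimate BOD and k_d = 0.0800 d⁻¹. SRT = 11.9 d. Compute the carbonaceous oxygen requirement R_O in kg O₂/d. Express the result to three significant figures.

Observed yield with endogenous decay: Y_obs = Y / (1 + k_d·θ_c) = 0.370 / (1 + 0.0800 × 11.9) = 0.370 / 1.952 = 0.1895 g VSS/g ultimate BOD.
Mass of ultimate BOD removed per day: Q(S₀ − S) = 675 × 1959 g/m³ = 1322 kg/d.
Net sludge production P_X = 0.1895 × 1322 = 250.6 kg VSS/d.
R_O = Q·(S₀ − S) − 1.42·P_X = 1322 − 1.42 × 250.6 = 966.2 kg O₂/d.

R_O ≈ 966 kg O₂/d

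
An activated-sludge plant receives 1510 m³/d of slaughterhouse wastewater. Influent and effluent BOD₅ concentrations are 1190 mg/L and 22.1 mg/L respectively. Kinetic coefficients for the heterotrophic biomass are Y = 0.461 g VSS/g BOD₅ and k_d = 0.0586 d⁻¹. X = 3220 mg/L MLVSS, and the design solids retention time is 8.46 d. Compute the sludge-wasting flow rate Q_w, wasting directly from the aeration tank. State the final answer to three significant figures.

From the SRT design equation V = Y Q (S₀−S) θ_c / [X (1 + k_d θ_c)] = 0.461 × 1510 × (1190 − 22.1) × 8.46 / [3220 × (1 + 0.0586 × 8.46)] = 6.88×10^6 / 4816 = 1428 m³.
For wasting at MLVSS concentration, Q_w = V/θ_c = 1428/8.46 = 168.8 m³/d.

Q_w ≈ 169 m³/d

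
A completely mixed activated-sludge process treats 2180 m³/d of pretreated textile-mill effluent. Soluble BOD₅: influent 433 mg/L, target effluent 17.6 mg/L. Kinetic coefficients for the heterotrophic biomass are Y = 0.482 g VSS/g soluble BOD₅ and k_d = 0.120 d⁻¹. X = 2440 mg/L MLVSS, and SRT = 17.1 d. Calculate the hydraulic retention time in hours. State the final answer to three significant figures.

τ ≈ 11.0 h

Steady-state biomass mass balance: V·X·(1 + k_d·θ_c) = Y·Q·(S₀ − S)·θ_c, so V = 0.482 × 2180 × (433 − 17.6) × 17.1 / [2440 × (1 + 0.120 × 17.1)] = 7.46×10^6 / 7447 = 1002 m³.
τ = V/Q = 1002/2180 = 0.4598 d, or 11.03 h.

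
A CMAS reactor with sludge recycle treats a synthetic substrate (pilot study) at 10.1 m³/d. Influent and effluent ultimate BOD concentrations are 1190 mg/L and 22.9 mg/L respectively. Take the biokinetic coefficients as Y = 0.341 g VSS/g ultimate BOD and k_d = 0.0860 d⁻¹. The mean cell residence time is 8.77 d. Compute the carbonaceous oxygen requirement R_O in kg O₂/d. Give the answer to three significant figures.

R_O ≈ 8.53 kg O₂/d

Y_obs = Y / (1 + k_d θ_c) = 0.341 / (1 + 0.0860 × 8.77) = 0.341 / 1.754 = 0.1944.
Substrate removed = Q·(S₀ − S) = 10.1 m³/d × (1190 − 22.9) g/m³ = 1.18×10^4 g/d = 11.79 kg/d.
Net sludge production P_X = 0.1944 × 11.79 = 2.291 kg VSS/d.
R_O = Q·ΔS − 1.42 P_X = 11.79 − 3.254 = 8.534 kg O₂/d.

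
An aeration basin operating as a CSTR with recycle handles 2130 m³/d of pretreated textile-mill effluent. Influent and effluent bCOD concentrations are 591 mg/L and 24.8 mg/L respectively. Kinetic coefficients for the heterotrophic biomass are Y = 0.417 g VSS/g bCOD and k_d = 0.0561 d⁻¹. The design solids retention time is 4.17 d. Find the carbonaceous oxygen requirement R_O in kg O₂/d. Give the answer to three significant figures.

R_O ≈ 627 kg O₂/d

Correct the yield for decay: Y_obs = Y/(1 + k_d θ_c) = 0.417 / (1 + 0.0561 × 4.17) = 0.417 / 1.234 = 0.3379.
Mass of bCOD removed per day: Q(S₀ − S) = 2130 × 566.2 g/m³ = 1206 kg/d.
Net sludge production P_X = 0.3379 × 1206 = 407.6 kg VSS/d.
R_O = Q·(S₀ − S) − 1.42·P_X = 1206 − 1.42 × 407.6 = 627.3 kg O₂/d.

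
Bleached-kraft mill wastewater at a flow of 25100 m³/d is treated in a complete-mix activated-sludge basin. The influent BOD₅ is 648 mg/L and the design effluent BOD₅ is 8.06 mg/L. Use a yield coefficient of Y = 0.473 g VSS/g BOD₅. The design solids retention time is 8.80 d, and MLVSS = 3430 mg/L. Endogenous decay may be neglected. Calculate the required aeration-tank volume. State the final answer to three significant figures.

V ≈ 19500 m³

With k_d = 0 the design equation reduces to V = Y Q (S₀−S) θ_c / X = 0.473 × 25100 × (648 − 8.06) × 8.80 / 3430 = 19492 m³.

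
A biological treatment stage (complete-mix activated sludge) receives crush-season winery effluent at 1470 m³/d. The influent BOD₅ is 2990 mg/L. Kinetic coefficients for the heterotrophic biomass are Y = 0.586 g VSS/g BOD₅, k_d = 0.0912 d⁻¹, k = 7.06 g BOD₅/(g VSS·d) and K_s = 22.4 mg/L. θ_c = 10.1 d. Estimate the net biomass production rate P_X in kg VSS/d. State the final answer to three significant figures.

From the Monod/SRT balance for a CMAS, S = K_s·(1+k_d θ_c)/[θ_c·(Y k − k_d) − 1] = 22.4 × (1 + 0.0912 × 10.1) / [10.1 × (0.586 × 7.06 − 0.0912) − 1] = 43.03 / 39.86 = 1.079 mg/L.
Y_obs = Y / (1 + k_d θ_c) = 0.586 / (1 + 0.0912 × 10.1) = 0.586 / 1.921 = 0.3050.
Mass of BOD₅ removed per day: Q(S₀ − S) = 1470 × 2989 g/m³ = 4394 kg/d.
P_X = Y_obs · Q(S₀ − S) = 0.3050 × 4394 = 1340 kg VSS/d.

P_X ≈ 1340 kg VSS/d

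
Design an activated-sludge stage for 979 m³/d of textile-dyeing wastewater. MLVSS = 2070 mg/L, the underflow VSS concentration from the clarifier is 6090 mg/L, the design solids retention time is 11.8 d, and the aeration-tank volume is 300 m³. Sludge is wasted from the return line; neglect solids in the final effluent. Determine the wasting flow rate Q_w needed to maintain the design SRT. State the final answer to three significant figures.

Q_w ≈ 8.64 m³/d

Q_w = (V·X)/(θ_c X_r) = 300.0 × 2070 / (11.8 × 6090) = 8.642 m³/d.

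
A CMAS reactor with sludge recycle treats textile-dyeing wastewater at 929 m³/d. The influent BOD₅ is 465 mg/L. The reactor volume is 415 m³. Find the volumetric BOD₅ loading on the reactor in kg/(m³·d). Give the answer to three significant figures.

L_v ≈ 1.04 kg BOD₅/(m³·d)

L_v = Q S₀ / V = 929 × 465 × 10⁻³ / 415.0 = 1.041 kg/(m³·d).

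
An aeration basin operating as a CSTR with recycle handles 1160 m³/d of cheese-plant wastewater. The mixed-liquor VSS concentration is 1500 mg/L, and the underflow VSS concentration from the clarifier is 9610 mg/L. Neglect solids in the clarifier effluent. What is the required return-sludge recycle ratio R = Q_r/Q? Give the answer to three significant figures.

R = Q_r/Q = X/(X_r − X) = 1500 / (9610 − 1500) = 0.1850.

R ≈ 0.185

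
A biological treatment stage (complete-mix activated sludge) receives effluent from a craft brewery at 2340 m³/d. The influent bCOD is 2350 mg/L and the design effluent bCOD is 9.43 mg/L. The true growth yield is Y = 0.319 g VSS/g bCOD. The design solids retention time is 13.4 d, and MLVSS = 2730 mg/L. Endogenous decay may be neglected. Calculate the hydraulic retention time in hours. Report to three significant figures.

Biomass mass balance (decay neglected): V·X = Y·Q·(S₀ − S)·θ_c, so V = 0.319 × 2340 × (2350 − 9.43) × 13.4 / 2730 = 8576 m³.
τ = V/Q = 8576/2340 = 3.665 d, or 87.96 h.

τ ≈ 88.0 h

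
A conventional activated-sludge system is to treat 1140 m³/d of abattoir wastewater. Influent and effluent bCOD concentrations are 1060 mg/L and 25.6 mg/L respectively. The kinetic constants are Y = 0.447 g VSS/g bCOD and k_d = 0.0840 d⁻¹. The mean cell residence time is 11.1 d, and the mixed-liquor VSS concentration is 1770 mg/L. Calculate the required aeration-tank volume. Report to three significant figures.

From the SRT design equation V = Y Q (S₀−S) θ_c / [X (1 + k_d θ_c)] = 0.447 × 1140 × (1060 − 25.6) × 11.1 / [1770 × (1 + 0.0840 × 11.1)] = 5.85×10^6 / 3420 = 1711 m³.

V ≈ 1710 m³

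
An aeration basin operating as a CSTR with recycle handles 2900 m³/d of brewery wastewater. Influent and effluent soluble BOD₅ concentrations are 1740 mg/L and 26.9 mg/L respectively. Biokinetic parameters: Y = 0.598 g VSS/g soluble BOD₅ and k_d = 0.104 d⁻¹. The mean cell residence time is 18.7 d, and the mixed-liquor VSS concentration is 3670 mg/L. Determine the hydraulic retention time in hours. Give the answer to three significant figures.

τ ≈ 42.5 h

Rearranging the biomass balance for a CMAS with decay, V = Y·Q·ΔS·θ_c / [X·(1+k_d θ_c)] = 0.598 × 2900 × (1740 − 26.9) × 18.7 / [3670 × (1 + 0.104 × 18.7)] = 5.56×10^7 / 10807 = 5140 m³.
Hydraulic retention time τ = V/Q = 5140 / 2900 = 1.773 d = 42.54 h.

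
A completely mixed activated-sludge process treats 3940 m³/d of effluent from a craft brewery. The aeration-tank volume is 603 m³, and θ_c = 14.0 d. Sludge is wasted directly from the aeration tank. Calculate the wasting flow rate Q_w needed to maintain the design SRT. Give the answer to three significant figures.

Q_w ≈ 43.1 m³/d

Wasting from the aeration tank: Q_w = V / θ_c = 603.0 / 14.0 = 43.07 m³/d.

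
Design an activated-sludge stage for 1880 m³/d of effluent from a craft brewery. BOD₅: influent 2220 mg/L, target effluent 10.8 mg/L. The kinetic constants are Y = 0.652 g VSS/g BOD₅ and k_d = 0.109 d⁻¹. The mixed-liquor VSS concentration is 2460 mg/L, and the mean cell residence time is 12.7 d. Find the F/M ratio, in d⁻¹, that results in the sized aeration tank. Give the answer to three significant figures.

F/M ≈ 0.289 d⁻¹

Steady-state biomass mass balance: V·X·(1 + k_d·θ_c) = Y·Q·(S₀ − S)·θ_c, so V = 0.652 × 1880 × (2220 − 10.8) × 12.7 / [2460 × (1 + 0.109 × 12.7)] = 3.44×10^7 / 5865 = 5863 m³.
F/M = applied load / biomass = Q·S₀/(V·X) = 1880 × 2220 / (5863 × 2460) = 0.2894 d⁻¹.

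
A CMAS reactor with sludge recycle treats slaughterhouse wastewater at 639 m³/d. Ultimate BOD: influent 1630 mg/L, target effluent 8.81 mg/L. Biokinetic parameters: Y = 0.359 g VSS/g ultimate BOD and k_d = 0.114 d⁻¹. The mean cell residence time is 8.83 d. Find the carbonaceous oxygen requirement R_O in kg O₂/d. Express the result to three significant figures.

Y_obs = Y / (1 + k_d θ_c) = 0.359 / (1 + 0.114 × 8.83) = 0.359 / 2.007 = 0.1789.
Q·(S₀ − S) = 639 × (1630 − 8.81) × 10⁻³ = 1036 kg/d removed.
Biomass synthesised: P_X = Y_obs × 1036 = 185.3 kg VSS/d.
R_O = Q·(S₀ − S) − 1.42·P_X = 1036 − 1.42 × 185.3 = 772.8 kg O₂/d.

R_O ≈ 773 kg O₂/d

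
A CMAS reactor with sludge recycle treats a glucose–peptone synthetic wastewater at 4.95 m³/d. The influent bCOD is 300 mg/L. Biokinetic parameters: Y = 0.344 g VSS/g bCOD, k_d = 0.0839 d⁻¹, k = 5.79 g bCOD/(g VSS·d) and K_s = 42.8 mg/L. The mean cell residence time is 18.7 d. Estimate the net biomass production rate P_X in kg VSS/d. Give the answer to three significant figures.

P_X ≈ 0.197 kg VSS/d

Effluent substrate depends only on kinetics and SRT: S = K_s(1 + k_d θ_c) / [θ_c(Yk − k_d) − 1] = 42.8 × (1 + 0.0839 × 18.7) / [18.7 × (0.344 × 5.79 − 0.0839) − 1] = 110.0 / 34.68 = 3.171 mg/L.
Correct the yield for decay: Y_obs = Y/(1 + k_d θ_c) = 0.344 / (1 + 0.0839 × 18.7) = 0.344 / 2.569 = 0.1339.
Mass of bCOD removed per day: Q(S₀ − S) = 4.95 × 296.8 g/m³ = 1.469 kg/d.
Biomass produced: P_X = Y_obs·Q·ΔS = 0.1339 × 1.469 ≈ 0.1968 kg VSS/d.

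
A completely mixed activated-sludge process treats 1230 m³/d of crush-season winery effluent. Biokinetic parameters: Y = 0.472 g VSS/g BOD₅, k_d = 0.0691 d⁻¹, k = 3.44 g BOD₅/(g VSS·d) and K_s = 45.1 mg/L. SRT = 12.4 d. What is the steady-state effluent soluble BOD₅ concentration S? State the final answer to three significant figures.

For a completely mixed reactor with recycle the Lawrence–McCarty relation gives S = K_s·(1 + k_d·θ_c) / [θ_c·(Y·k − k_d) − 1] = 45.1 × (1 + 0.0691 × 12.4) / [12.4 × (0.472 × 3.44 − 0.0691) − 1] = 83.74 / 18.28 = 4.582 mg/L.

S ≈ 4.58 mg/L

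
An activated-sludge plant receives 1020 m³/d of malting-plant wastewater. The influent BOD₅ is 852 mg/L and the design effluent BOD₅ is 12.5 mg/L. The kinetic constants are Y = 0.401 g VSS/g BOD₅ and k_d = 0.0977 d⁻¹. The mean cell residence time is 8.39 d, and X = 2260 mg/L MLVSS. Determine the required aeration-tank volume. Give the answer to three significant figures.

Steady-state biomass mass balance: V·X·(1 + k_d·θ_c) = Y·Q·(S₀ − S)·θ_c, so V = 0.401 × 1020 × (852 − 12.5) × 8.39 / [2260 × (1 + 0.0977 × 8.39)] = 2.88×10^6 / 4113 = 700.5 m³.

V ≈ 701 m³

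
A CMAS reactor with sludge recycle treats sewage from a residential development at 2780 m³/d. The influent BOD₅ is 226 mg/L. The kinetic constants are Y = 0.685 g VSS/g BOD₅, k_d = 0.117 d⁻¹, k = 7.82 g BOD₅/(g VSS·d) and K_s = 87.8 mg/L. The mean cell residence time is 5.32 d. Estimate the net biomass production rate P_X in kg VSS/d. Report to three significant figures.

P_X ≈ 259 kg VSS/d

From the Monod/SRT balance for a CMAS, S = K_s·(1+k_d θ_c)/[θ_c·(Y k − k_d) − 1] = 87.8 × (1 + 0.117 × 5.32) / [5.32 × (0.685 × 7.82 − 0.117) − 1] = 142.5 / 26.88 = 5.300 mg/L.
Y_obs = Y / (1 + k_d θ_c) = 0.685 / (1 + 0.117 × 5.32) = 0.685 / 1.622 = 0.4222.
ΔS = 226 − 5.30 = 220.7 mg/L, so the substrate removal rate is 2780 × 220.7/1000 = 613.5 kg BOD₅/d.
So the net sludge growth is P_X = 0.4222 × 613.5 = 259.0 kg VSS/d.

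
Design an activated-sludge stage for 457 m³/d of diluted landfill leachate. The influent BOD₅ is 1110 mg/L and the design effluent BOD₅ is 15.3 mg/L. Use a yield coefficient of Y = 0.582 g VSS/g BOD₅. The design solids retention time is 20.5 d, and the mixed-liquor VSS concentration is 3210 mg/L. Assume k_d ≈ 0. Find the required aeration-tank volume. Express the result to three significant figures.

Biomass mass balance (decay neglected): V·X = Y·Q·(S₀ − S)·θ_c, so V = 0.582 × 457 × (1110 − 15.3) × 20.5 / 3210 = 1859 m³.

V ≈ 1860 m³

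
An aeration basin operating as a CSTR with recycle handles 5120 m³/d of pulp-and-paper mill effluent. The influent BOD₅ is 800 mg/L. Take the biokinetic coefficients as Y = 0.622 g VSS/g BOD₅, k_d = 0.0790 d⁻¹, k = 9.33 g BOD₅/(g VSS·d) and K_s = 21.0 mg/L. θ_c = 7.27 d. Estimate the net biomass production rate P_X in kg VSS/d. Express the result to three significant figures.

P_X ≈ 1620 kg VSS/d

For a completely mixed reactor with recycle the Lawrence–McCarty relation gives S = K_s·(1 + k_d·θ_c) / [θ_c·(Y·k − k_d) − 1] = 21.0 × (1 + 0.0790 × 7.27) / [7.27 × (0.622 × 9.33 − 0.0790) − 1] = 33.06 / 40.62 = 0.8140 mg/L.
Observed yield with endogenous decay: Y_obs = Y / (1 + k_d·θ_c) = 0.622 / (1 + 0.0790 × 7.27) = 0.622 / 1.574 = 0.3951 g VSS/g BOD₅.
Mass of BOD₅ removed per day: Q(S₀ − S) = 5120 × 799.2 g/m³ = 4092 kg/d.
P_X = Y_obs · Q(S₀ − S) = 0.3951 × 4092 = 1617 kg VSS/d.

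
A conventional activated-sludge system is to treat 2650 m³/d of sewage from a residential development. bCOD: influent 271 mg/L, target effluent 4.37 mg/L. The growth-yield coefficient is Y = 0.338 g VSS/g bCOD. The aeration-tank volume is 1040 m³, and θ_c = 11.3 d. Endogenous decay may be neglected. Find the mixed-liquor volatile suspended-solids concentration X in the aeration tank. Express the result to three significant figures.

From V·X = Y·Q·(S₀ − S)·θ_c (decay neglected): X = 0.338 × 2650 × (271 − 4.37) × 11.3 / 1040 = 2595 mg/L.

X ≈ 2590 mg/L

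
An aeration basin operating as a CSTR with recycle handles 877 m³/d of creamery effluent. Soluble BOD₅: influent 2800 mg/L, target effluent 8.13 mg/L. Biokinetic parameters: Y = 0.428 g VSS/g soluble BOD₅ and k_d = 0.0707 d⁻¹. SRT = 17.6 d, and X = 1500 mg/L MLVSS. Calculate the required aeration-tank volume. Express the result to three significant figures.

Rearranging the biomass balance for a CMAS with decay, V = Y·Q·ΔS·θ_c / [X·(1+k_d θ_c)] = 0.428 × 877 × (2800 − 8.13) × 17.6 / [1500 × (1 + 0.0707 × 17.6)] = 1.84×10^7 / 3366 = 5479 m³.

V ≈ 5480 m³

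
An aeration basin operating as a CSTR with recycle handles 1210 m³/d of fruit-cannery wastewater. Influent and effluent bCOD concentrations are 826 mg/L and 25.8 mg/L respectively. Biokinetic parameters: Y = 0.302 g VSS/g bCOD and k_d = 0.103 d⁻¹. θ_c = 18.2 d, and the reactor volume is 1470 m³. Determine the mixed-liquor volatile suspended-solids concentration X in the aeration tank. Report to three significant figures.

X ≈ 1260 mg/L

From V·X·(1 + k_d·θ_c) = Y·Q·(S₀ − S)·θ_c: X = 0.302 × 1210 × (826 − 25.8) × 18.2 / [1470 × (1 + 0.103 × 18.2)] = 1259 mg/L.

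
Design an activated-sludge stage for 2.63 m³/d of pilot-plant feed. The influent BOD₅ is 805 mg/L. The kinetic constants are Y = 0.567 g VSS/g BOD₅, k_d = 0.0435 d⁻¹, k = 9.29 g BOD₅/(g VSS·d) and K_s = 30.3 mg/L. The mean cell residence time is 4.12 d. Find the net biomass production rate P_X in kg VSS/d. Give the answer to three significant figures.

P_X ≈ 1.02 kg VSS/d

For a completely mixed reactor with recycle the Lawrence–McCarty relation gives S = K_s·(1 + k_d·θ_c) / [θ_c·(Y·k − k_d) − 1] = 30.3 × (1 + 0.0435 × 4.12) / [4.12 × (0.567 × 9.29 − 0.0435) − 1] = 35.73 / 20.52 = 1.741 mg/L.
Y_obs = Y / (1 + k_d θ_c) = 0.567 / (1 + 0.0435 × 4.12) = 0.567 / 1.179 = 0.4808.
Q·(S₀ − S) = 2.63 × (805 − 1.74) × 10⁻³ = 2.113 kg/d removed.
So the net sludge growth is P_X = 0.4808 × 2.113 = 1.016 kg VSS/d.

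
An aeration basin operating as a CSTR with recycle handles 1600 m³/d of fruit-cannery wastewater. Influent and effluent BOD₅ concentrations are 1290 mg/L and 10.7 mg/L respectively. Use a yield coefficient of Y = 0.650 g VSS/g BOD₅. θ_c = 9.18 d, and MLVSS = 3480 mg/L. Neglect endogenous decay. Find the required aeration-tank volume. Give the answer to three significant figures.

V ≈ 3510 m³

Biomass mass balance (decay neglected): V·X = Y·Q·(S₀ − S)·θ_c, so V = 0.650 × 1600 × (1290 − 10.7) × 9.18 / 3480 = 3510 m³.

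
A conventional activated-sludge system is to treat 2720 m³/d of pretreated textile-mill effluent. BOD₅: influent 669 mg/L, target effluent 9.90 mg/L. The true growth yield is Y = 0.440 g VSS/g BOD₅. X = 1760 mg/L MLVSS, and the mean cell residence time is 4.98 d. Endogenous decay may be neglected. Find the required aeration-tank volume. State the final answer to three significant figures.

Biomass mass balance (decay neglected): V·X = Y·Q·(S₀ − S)·θ_c, so V = 0.440 × 2720 × (669 − 9.90) × 4.98 / 1760 = 2232 m³.

V ≈ 2230 m³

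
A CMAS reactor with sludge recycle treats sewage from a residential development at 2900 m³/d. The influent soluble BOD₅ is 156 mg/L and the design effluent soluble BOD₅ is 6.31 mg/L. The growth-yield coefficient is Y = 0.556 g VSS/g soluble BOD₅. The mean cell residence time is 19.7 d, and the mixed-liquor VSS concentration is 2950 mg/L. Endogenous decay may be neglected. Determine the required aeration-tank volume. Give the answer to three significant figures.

V ≈ 1610 m³

With k_d = 0 the design equation reduces to V = Y Q (S₀−S) θ_c / X = 0.556 × 2900 × (156 − 6.31) × 19.7 / 2950 = 1612 m³.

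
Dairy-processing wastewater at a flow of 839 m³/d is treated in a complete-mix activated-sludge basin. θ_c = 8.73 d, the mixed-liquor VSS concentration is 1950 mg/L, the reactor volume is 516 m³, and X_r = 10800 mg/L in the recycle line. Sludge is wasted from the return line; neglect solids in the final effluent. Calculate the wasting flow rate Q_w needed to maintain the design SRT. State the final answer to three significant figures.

Q_w ≈ 10.7 m³/d

Wasting from the return line (neglecting effluent solids): Q_w = V·X / (θ_c·X_r) = 516.0 × 1950 / (8.73 × 10800) = 10.67 m³/d.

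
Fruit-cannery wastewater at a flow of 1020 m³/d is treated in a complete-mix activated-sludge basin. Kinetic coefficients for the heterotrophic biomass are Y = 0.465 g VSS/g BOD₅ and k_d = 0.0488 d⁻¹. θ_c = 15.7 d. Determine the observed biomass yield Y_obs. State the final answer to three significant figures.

Y_obs ≈ 0.263 g VSS/g BOD₅

Y_obs = Y / (1 + k_d θ_c) = 0.465 / (1 + 0.0488 × 15.7) = 0.465 / 1.766 = 0.2633.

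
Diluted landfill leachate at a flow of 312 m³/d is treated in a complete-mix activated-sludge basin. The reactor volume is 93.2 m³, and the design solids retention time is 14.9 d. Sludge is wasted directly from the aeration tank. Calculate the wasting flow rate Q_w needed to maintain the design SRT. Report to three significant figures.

Q_w ≈ 6.26 m³/d

For wasting at MLVSS concentration, Q_w = V/θ_c = 93.20/14.9 = 6.255 m³/d.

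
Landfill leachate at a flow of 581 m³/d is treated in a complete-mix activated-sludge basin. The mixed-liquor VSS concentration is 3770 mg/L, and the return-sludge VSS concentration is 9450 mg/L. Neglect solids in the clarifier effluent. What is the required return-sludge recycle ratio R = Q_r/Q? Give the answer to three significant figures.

R ≈ 0.664

R = Q_r/Q = X/(X_r − X) = 3770 / (9450 − 3770) = 0.6637.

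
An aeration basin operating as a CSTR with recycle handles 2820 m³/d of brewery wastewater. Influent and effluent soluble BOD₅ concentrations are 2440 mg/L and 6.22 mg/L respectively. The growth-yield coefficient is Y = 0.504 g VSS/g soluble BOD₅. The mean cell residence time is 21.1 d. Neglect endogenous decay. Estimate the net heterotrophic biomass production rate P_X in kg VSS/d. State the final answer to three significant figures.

No decay correction is needed, so Y_obs = Y = 0.504.
ΔS = 2440 − 6.22 = 2434 mg/L, so the substrate removal rate is 2820 × 2434/1000 = 6863 kg soluble BOD₅/d.
P_X = Y_obs · Q(S₀ − S) = 0.5040 × 6863 = 3459 kg VSS/d.

P_X ≈ 3460 kg VSS/d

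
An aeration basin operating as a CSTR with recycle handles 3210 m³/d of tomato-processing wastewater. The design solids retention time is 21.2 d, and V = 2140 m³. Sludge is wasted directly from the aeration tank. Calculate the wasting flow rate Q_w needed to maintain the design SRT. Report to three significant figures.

With mixed-liquor wasting, θ_c = V/Q_w, so Q_w = V/θ_c = 2140/21.2 = 100.9 m³/d.

Q_w ≈ 101 m³/d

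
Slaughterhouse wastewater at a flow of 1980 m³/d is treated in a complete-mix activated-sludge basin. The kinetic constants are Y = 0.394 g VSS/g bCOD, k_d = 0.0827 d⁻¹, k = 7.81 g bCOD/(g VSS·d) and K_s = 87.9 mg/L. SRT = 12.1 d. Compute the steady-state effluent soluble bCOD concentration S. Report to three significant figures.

S ≈ 4.99 mg/L

Effluent substrate depends only on kinetics and SRT: S = K_s(1 + k_d θ_c) / [θ_c(Yk − k_d) − 1] = 87.9 × (1 + 0.0827 × 12.1) / [12.1 × (0.394 × 7.81 − 0.0827) − 1] = 175.9 / 35.23 = 4.991 mg/L.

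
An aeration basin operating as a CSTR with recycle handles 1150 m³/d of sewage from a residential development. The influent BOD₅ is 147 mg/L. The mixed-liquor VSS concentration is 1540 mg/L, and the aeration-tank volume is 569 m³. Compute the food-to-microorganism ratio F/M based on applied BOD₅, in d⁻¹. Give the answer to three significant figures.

F/M ≈ 0.193 d⁻¹

Food-to-microorganism ratio F/M = Q S₀ / (V X) = 1150 × 147 / (569.0 × 1540) = 0.1929 d⁻¹.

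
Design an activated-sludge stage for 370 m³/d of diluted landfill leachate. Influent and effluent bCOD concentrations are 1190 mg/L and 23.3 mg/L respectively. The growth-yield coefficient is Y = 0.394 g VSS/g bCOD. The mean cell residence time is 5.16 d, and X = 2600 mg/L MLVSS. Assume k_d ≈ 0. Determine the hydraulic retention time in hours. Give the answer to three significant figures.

V·X = Y·Q·ΔS·θ_c gives V = 0.394 × 370 × (1190 − 23.3) × 5.16 / 2600 = 337.5 m³.
τ = V/Q = 337.5/370 = 0.9123 d, or 21.89 h.

τ ≈ 21.9 h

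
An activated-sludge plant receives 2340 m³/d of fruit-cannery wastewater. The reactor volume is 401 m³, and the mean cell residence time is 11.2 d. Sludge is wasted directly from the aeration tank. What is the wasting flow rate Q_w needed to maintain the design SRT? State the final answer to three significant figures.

Q_w ≈ 35.8 m³/d

Wasting from the aeration tank: Q_w = V / θ_c = 401.0 / 11.2 = 35.80 m³/d.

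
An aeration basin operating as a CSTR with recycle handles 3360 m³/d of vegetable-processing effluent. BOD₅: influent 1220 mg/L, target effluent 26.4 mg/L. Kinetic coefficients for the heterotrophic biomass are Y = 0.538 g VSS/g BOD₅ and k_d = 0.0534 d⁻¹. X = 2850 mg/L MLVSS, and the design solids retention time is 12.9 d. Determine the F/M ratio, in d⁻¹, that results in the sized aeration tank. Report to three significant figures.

From the SRT design equation V = Y Q (S₀−S) θ_c / [X (1 + k_d θ_c)] = 0.538 × 3360 × (1220 − 26.4) × 12.9 / [2850 × (1 + 0.0534 × 12.9)] = 2.78×10^7 / 4813 = 5783 m³.
Food-to-microorganism ratio F/M = Q S₀ / (V X) = 3360 × 1220 / (5783 × 2850) = 0.2487 d⁻¹.

F/M ≈ 0.249 d⁻¹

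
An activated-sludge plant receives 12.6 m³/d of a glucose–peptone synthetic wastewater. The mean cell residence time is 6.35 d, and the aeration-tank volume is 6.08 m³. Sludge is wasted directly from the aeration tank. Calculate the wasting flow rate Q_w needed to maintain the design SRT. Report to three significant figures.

For wasting at MLVSS concentration, Q_w = V/θ_c = 6.080/6.35 = 0.9575 m³/d.

Q_w ≈ 0.957 m³/d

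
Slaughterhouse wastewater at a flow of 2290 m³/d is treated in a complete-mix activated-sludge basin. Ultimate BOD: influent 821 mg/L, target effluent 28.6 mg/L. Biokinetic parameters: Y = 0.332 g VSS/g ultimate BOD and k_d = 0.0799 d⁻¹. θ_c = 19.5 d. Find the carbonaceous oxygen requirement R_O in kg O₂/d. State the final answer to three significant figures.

R_O ≈ 1480 kg O₂/d

Y_obs = Y / (1 + k_d θ_c) = 0.332 / (1 + 0.0799 × 19.5) = 0.332 / 2.558 = 0.1298.
Mass of ultimate BOD removed per day: Q(S₀ − S) = 2290 × 792.4 g/m³ = 1815 kg/d.
P_X = Y_obs·Q·(S₀ − S) = 0.1298 × 1815 = 235.5 kg VSS/d.
R_O = Q·ΔS − 1.42 P_X = 1815 − 334.4 = 1480 kg O₂/d.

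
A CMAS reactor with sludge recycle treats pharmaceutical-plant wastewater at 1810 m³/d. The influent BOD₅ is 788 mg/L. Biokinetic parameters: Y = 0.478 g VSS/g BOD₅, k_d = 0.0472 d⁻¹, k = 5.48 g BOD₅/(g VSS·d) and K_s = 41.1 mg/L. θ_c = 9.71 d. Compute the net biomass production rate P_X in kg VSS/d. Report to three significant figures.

From the Monod/SRT balance for a CMAS, S = K_s·(1+k_d θ_c)/[θ_c·(Y k − k_d) − 1] = 41.1 × (1 + 0.0472 × 9.71) / [9.71 × (0.478 × 5.48 − 0.0472) − 1] = 59.94 / 23.98 = 2.500 mg/L.
Y_obs = Y / (1 + k_d θ_c) = 0.478 / (1 + 0.0472 × 9.71) = 0.478 / 1.458 = 0.3278.
Substrate removed = Q·(S₀ − S) = 1810 m³/d × (788 − 2.50) g/m³ = 1.42×10^6 g/d = 1422 kg/d.
Net biomass production P_X = Y_obs × Q·(S₀ − S) = 0.3278 × 1422 = 466.0 kg VSS/d.

P_X ≈ 466 kg VSS/d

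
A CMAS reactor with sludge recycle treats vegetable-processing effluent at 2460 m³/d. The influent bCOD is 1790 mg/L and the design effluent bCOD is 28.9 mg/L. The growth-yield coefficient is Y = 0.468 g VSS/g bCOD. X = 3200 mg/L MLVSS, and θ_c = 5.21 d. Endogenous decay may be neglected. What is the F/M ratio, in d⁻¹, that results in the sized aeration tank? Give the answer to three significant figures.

F/M ≈ 0.417 d⁻¹

V·X = Y·Q·ΔS·θ_c gives V = 0.468 × 2460 × (1790 − 28.9) × 5.21 / 3200 = 3301 m³.
Food-to-microorganism ratio F/M = Q S₀ / (V X) = 2460 × 1790 / (3301 × 3200) = 0.4169 d⁻¹.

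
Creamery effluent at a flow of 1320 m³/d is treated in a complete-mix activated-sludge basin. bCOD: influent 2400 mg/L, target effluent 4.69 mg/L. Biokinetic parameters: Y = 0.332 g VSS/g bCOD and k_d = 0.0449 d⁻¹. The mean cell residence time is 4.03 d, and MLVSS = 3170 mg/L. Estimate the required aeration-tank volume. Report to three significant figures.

From the SRT design equation V = Y Q (S₀−S) θ_c / [X (1 + k_d θ_c)] = 0.332 × 1320 × (2400 − 4.69) × 4.03 / [3170 × (1 + 0.0449 × 4.03)] = 4.23×10^6 / 3744 = 1130 m³.

V ≈ 1130 m³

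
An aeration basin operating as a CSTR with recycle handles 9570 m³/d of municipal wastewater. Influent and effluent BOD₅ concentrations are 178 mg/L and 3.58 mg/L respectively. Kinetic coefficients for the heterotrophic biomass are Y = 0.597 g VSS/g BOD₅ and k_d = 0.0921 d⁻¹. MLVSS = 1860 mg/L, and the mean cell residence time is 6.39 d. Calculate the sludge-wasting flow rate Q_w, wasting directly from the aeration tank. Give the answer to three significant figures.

Rearranging the biomass balance for a CMAS with decay, V = Y·Q·ΔS·θ_c / [X·(1+k_d θ_c)] = 0.597 × 9570 × (178 − 3.58) × 6.39 / [1860 × (1 + 0.0921 × 6.39)] = 6.37×10^6 / 2955 = 2155 m³.
Wasting from the aeration tank: Q_w = V / θ_c = 2155 / 6.39 = 337.3 m³/d.

Q_w ≈ 337 m³/d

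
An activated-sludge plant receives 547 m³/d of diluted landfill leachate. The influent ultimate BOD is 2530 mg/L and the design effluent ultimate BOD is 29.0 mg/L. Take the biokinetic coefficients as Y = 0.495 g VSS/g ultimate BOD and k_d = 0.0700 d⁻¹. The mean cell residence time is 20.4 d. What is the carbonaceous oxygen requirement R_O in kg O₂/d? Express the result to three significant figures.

Correct the yield for decay: Y_obs = Y/(1 + k_d θ_c) = 0.495 / (1 + 0.0700 × 20.4) = 0.495 / 2.428 = 0.2039.
Substrate removed = Q·(S₀ − S) = 547 m³/d × (2530 − 29.0) g/m³ = 1.37×10^6 g/d = 1368 kg/d.
Net sludge production P_X = 0.2039 × 1368 = 278.9 kg VSS/d.
R_O = Q·(S₀ − S) − 1.42·P_X = 1368 − 1.42 × 278.9 = 972.0 kg O₂/d.

R_O ≈ 972 kg O₂/d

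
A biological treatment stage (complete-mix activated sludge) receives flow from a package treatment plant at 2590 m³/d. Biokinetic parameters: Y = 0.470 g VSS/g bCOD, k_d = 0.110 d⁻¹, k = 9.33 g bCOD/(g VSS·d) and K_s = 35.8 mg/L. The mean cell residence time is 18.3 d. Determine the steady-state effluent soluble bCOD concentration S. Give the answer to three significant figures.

S ≈ 1.40 mg/L

For a completely mixed reactor with recycle the Lawrence–McCarty relation gives S = K_s·(1 + k_d·θ_c) / [θ_c·(Y·k − k_d) − 1] = 35.8 × (1 + 0.110 × 18.3) / [18.3 × (0.470 × 9.33 − 0.110) − 1] = 107.9 / 77.23 = 1.397 mg/L.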